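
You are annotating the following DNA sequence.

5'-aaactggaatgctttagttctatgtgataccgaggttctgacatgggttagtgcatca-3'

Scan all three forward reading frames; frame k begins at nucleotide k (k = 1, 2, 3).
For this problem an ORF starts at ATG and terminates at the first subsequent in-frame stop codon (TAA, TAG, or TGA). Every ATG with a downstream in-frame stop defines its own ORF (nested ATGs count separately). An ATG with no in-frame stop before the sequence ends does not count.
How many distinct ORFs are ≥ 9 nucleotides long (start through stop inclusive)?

2

Frame 1: AAA CTG GAA TGC TTT AGT TCT ATG TGA TAC CGA GGT TCT GAC ATG GGT TAG TGC ATC — ATG at 22, stop TGA at 25 → 6 nt; ATG at 43, stop TAG at 49 → 9 nt.
Frame 2: AAC TGG AAT GCT TTA GTT CTA TGT GAT ACC GAG GTT CTG ACA TGG GTT AGT GCA TCA — no ATG→stop ORF.
Frame 3: ACT GGA ATG CTT TAG TTC TAT GTG ATA CCG AGG TTC TGA CAT GGG TTA GTG CAT — ATG at 9, stop TAG at 15 → 9 nt.
ORFs ≥ 9 nucleotides: frame 1 43–51 (9 nucleotides), frame 3 9–17 (9 nucleotides). Count = 2.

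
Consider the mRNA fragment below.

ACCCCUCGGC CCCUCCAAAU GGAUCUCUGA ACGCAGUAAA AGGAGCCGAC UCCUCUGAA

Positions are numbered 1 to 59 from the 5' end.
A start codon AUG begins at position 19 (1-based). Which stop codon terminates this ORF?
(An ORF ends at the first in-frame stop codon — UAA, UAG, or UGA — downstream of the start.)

UGA

Codons from position 19: AUG (19–21), GAU (22–24), CUC (25–27), UGA (28–30).
The first in-frame stop codon is UGA.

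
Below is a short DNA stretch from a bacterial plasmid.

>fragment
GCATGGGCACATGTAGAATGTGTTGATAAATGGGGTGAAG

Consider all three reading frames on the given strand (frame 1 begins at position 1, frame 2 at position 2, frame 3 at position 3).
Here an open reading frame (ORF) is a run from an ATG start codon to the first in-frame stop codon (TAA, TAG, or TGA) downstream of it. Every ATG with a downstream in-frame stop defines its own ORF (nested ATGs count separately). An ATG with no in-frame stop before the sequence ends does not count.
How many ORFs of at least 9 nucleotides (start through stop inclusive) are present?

Frame 1: GCA TGG GCA CAT GTA GAA TGT GTT GAT AAA TGG GGT GAA — no ATG→stop ORF.
Frame 2: CAT GGG CAC ATG TAG AAT GTG TTG ATA AAT GGG GTG AAG — ATG at 11, stop TAG at 14 → 6 nt.
Frame 3: ATG GGC ACA TGT AGA ATG TGT TGA TAA ATG GGG TGA — ATG at 3, stop TGA at 24 → 24 nt; ATG at 18, stop TGA at 24 → 9 nt; ATG at 30, stop TGA at 36 → 9 nt.
ORFs ≥ 9 nucleotides: frame 3 3–26 (24 nucleotides), frame 3 18–26 (9 nucleotides), frame 3 30–38 (9 nucleotides). Count = 3.

3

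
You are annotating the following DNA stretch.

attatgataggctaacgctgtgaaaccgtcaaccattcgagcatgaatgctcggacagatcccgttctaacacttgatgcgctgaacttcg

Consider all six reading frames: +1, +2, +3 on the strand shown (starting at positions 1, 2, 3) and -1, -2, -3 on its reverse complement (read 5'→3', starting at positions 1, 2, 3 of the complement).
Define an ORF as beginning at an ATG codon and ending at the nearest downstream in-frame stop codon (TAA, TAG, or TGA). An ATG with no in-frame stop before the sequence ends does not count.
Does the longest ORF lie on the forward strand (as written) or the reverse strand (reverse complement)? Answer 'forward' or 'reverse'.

reverse

Reverse complement (5'→3'): CGAAGTTCAGCGCATCAAGTGTTAGAACGGGATCTGTCCGAGCATTCATGCTCGAATGGTTGACGGTTTCACAGCGTTAGCCTATCATAAT
Frame +1: ATT ATG ATA GGC TAA CGC TGT GAA ACC GTC AAC CAT TCG AGC ATG AAT GCT CGG ACA GAT CCC GTT CTA ACA CTT GAT GCG CTG AAC TTC — ATG at 4, stop TAA at 13 → 12 nt.
Frame +2: TTA TGA TAG GCT AAC GCT GTG AAA CCG TCA ACC ATT CGA GCA TGA ATG CTC GGA CAG ATC CCG TTC TAA CAC TTG ATG CGC TGA ACT TCG — ATG at 47, stop TAA at 68 → 24 nt; ATG at 77, stop TGA at 83 → 9 nt.
Frame +3: TAT GAT AGG CTA ACG CTG TGA AAC CGT CAA CCA TTC GAG CAT GAA TGC TCG GAC AGA TCC CGT TCT AAC ACT TGA TGC GCT GAA CTT — no ATG→stop ORF.
Frame -1: CGA AGT TCA GCG CAT CAA GTG TTA GAA CGG GAT CTG TCC GAG CAT TCA TGC TCG AAT GGT TGA CGG TTT CAC AGC GTT AGC CTA TCA TAA — no ATG→stop ORF.
Frame -2: GAA GTT CAG CGC ATC AAG TGT TAG AAC GGG ATC TGT CCG AGC ATT CAT GCT CGA ATG GTT GAC GGT TTC ACA GCG TTA GCC TAT CAT AAT — no ATG→stop ORF.
Frame -3: AAG TTC AGC GCA TCA AGT GTT AGA ACG GGA TCT GTC CGA GCA TTC ATG CTC GAA TGG TTG ACG GTT TCA CAG CGT TAG CCT ATC ATA — ATG at 48, stop TAG at 78 → 33 nt.
Forward-strand max 24 nt; reverse-strand max 33 nt. The reverse strand has the longer ORF.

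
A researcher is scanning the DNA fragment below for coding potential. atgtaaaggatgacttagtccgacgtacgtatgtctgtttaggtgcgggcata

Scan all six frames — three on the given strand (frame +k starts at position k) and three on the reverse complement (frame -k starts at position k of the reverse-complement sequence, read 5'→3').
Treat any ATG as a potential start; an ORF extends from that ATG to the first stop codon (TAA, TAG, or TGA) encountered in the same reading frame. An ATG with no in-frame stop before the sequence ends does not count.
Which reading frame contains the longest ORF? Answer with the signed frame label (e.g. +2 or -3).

+1

Reverse complement (5'→3'): TATGCCCGCACCTAAACAGACATACGTACGTCGGACTAAGTCATCCTTTACAT
Frame +1: ATG TAA AGG ATG ACT TAG TCC GAC GTA CGT ATG TCT GTT TAG GTG CGG GCA — ATG at 1, stop TAA at 4 → 6 nt; ATG at 10, stop TAG at 16 → 9 nt; ATG at 31, stop TAG at 40 → 12 nt.
Frame +2: TGT AAA GGA TGA CTT AGT CCG ACG TAC GTA TGT CTG TTT AGG TGC GGG CAT — no ATG→stop ORF.
Frame +3: GTA AAG GAT GAC TTA GTC CGA CGT ACG TAT GTC TGT TTA GGT GCG GGC ATA — no ATG→stop ORF.
Frame -1: TAT GCC CGC ACC TAA ACA GAC ATA CGT ACG TCG GAC TAA GTC ATC CTT TAC — no ATG→stop ORF.
Frame -2: ATG CCC GCA CCT AAA CAG ACA TAC GTA CGT CGG ACT AAG TCA TCC TTT ACA — no ATG→stop ORF.
Frame -3: TGC CCG CAC CTA AAC AGA CAT ACG TAC GTC GGA CTA AGT CAT CCT TTA CAT — no ATG→stop ORF.
Longest ORF is 12 nt in frame +1 (positions 31–42).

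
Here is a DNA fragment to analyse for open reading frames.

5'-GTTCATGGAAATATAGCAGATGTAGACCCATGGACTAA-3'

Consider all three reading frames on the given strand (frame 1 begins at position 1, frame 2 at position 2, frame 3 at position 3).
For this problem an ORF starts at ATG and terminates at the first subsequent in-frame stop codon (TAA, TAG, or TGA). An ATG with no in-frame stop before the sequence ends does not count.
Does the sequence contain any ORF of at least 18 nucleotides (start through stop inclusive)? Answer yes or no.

no

Frame 1: GTT CAT GGA AAT ATA GCA GAT GTA GAC CCA TGG ACT — no ATG→stop ORF.
Frame 2: TTC ATG GAA ATA TAG CAG ATG TAG ACC CAT GGA CTA — ATG at 5, stop TAG at 14 → 12 nt; ATG at 20, stop TAG at 23 → 6 nt.
Frame 3: TCA TGG AAA TAT AGC AGA TGT AGA CCC ATG GAC TAA — ATG at 30, stop TAA at 36 → 9 nt.
Largest ORF found is 12 nucleotides < 18, so no.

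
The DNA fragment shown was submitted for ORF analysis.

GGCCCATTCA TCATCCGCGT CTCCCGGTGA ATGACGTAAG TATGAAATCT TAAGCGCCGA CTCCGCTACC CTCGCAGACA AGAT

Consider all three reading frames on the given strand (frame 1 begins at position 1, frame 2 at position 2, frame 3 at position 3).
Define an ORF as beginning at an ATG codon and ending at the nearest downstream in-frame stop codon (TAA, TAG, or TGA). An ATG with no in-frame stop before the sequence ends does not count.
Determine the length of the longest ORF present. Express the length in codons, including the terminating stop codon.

Frame 1: GGC CCA TTC ATC ATC CGC GTC TCC CGG TGA ATG ACG TAA GTA TGA AAT CTT AAG CGC CGA CTC CGC TAC CCT CGC AGA CAA GAT — ATG at 31, stop TAA at 37 → 9 nt.
Frame 2: GCC CAT TCA TCA TCC GCG TCT CCC GGT GAA TGA CGT AAG TAT GAA ATC TTA AGC GCC GAC TCC GCT ACC CTC GCA GAC AAG — no ATG→stop ORF.
Frame 3: CCC ATT CAT CAT CCG CGT CTC CCG GTG AAT GAC GTA AGT ATG AAA TCT TAA GCG CCG ACT CCG CTA CCC TCG CAG ACA AGA — ATG at 42, stop TAA at 51 → 12 nt.
Longest: frame 3, positions 42–53, 12 nt = 4 codons = 3 aa. → 4 codons.

4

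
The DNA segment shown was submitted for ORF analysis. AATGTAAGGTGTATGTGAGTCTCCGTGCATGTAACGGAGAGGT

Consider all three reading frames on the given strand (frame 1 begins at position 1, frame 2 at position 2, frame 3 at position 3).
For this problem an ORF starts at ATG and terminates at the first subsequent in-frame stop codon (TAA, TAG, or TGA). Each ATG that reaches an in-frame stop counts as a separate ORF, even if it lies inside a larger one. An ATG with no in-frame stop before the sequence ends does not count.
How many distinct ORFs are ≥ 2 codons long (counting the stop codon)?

Frame 1: AAT GTA AGG TGT ATG TGA GTC TCC GTG CAT GTA ACG GAG AGG — ATG at 13, stop TGA at 16 → 6 nt.
Frame 2: ATG TAA GGT GTA TGT GAG TCT CCG TGC ATG TAA CGG AGA GGT — ATG at 2, stop TAA at 5 → 6 nt; ATG at 29, stop TAA at 32 → 6 nt.
Frame 3: TGT AAG GTG TAT GTG AGT CTC CGT GCA TGT AAC GGA GAG — no ATG→stop ORF.
ORFs ≥ 2 codons: frame 1 13–18 (2 codons), frame 2 2–7 (2 codons), frame 2 29–34 (2 codons). Count = 3.

3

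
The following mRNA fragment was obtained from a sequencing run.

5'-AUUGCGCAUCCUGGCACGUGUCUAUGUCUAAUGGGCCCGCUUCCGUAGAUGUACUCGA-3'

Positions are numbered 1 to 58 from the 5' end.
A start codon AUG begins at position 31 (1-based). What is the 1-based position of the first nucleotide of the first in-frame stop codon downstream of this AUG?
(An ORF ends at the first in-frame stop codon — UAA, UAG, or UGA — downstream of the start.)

Codons from position 31: AUG (31–33), GGC (34–36), CCG (37–39), CUU (40–42), CCG (43–45), UAG (46–48).
UAG is a stop codon; it begins at position 46.

46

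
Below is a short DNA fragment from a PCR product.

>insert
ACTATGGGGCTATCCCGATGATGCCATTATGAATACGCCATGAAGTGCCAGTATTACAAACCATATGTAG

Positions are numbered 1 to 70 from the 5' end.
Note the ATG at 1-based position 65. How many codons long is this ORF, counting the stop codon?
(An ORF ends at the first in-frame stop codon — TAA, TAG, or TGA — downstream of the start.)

Codons from position 65: ATG (65–67), TAG (68–70).
TAG is the first in-frame stop; that's 2 codons including the stop.

2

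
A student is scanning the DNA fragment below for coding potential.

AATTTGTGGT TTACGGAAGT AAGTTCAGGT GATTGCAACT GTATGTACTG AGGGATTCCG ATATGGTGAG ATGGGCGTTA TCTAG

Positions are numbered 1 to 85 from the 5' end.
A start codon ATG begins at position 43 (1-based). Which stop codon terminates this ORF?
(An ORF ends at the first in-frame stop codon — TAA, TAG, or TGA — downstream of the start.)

TGA

Codons from position 43: ATG (43–45), TAC (46–48), TGA (49–51).
The first in-frame stop codon is TGA.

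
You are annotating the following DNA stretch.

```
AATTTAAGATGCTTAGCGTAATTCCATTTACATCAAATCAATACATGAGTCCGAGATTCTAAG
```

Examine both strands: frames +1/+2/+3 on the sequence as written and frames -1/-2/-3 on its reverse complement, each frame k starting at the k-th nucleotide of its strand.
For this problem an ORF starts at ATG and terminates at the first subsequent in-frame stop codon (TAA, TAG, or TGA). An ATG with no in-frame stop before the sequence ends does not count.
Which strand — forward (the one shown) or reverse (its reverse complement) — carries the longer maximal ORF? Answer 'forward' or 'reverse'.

forward

Reverse complement (5'→3'): CTTAGAATCTCGGACTCATGTATTGATTTGATGTAAATGGAATTACGCTAAGCATCTTAAATT
Frame +1: AAT TTA AGA TGC TTA GCG TAA TTC CAT TTA CAT CAA ATC AAT ACA TGA GTC CGA GAT TCT AAG — no ATG→stop ORF.
Frame +2: ATT TAA GAT GCT TAG CGT AAT TCC ATT TAC ATC AAA TCA ATA CAT GAG TCC GAG ATT CTA — no ATG→stop ORF.
Frame +3: TTT AAG ATG CTT AGC GTA ATT CCA TTT ACA TCA AAT CAA TAC ATG AGT CCG AGA TTC TAA — ATG at 9, stop TAA at 60 → 54 nt; ATG at 45, stop TAA at 60 → 18 nt.
Frame -1: CTT AGA ATC TCG GAC TCA TGT ATT GAT TTG ATG TAA ATG GAA TTA CGC TAA GCA TCT TAA ATT — ATG at 31, stop TAA at 34 → 6 nt; ATG at 37, stop TAA at 49 → 15 nt.
Frame -2: TTA GAA TCT CGG ACT CAT GTA TTG ATT TGA TGT AAA TGG AAT TAC GCT AAG CAT CTT AAA — no ATG→stop ORF.
Frame -3: TAG AAT CTC GGA CTC ATG TAT TGA TTT GAT GTA AAT GGA ATT ACG CTA AGC ATC TTA AAT — ATG at 18, stop TGA at 24 → 9 nt.
Forward-strand max 54 nt; reverse-strand max 15 nt. The forward strand has the longer ORF.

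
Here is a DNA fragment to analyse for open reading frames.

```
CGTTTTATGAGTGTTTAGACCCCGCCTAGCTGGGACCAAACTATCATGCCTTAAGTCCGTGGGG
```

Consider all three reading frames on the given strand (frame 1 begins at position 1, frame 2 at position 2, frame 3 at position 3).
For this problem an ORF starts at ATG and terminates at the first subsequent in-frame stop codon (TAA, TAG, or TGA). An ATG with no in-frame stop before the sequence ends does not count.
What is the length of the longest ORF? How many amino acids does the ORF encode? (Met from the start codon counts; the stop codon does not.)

3

Frame 1: CGT TTT ATG AGT GTT TAG ACC CCG CCT AGC TGG GAC CAA ACT ATC ATG CCT TAA GTC CGT GGG — ATG at 7, stop TAG at 16 → 12 nt; ATG at 46, stop TAA at 52 → 9 nt.
Frame 2: GTT TTA TGA GTG TTT AGA CCC CGC CTA GCT GGG ACC AAA CTA TCA TGC CTT AAG TCC GTG GGG — no ATG→stop ORF.
Frame 3: TTT TAT GAG TGT TTA GAC CCC GCC TAG CTG GGA CCA AAC TAT CAT GCC TTA AGT CCG TGG — no ATG→stop ORF.
Longest: frame 1, positions 7–18, 12 nt = 4 codons = 3 aa. → 3 amino acids.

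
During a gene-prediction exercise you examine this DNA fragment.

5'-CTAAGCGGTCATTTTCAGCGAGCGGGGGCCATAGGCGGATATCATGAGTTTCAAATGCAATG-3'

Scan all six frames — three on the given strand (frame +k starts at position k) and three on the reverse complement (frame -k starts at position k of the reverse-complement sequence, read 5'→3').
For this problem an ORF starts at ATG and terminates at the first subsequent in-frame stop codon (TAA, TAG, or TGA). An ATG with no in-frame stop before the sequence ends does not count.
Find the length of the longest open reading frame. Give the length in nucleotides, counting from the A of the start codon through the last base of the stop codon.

Reverse complement (5'→3'): CATTGCATTTGAAACTCATGATATCCGCCTATGGCCCCCGCTCGCTGAAAATGACCGCTTAG
Frame +1: CTA AGC GGT CAT TTT CAG CGA GCG GGG GCC ATA GGC GGA TAT CAT GAG TTT CAA ATG CAA — no ATG→stop ORF.
Frame +2: TAA GCG GTC ATT TTC AGC GAG CGG GGG CCA TAG GCG GAT ATC ATG AGT TTC AAA TGC AAT — no ATG→stop ORF.
Frame +3: AAG CGG TCA TTT TCA GCG AGC GGG GGC CAT AGG CGG ATA TCA TGA GTT TCA AAT GCA ATG — no ATG→stop ORF.
Frame -1: CAT TGC ATT TGA AAC TCA TGA TAT CCG CCT ATG GCC CCC GCT CGC TGA AAA TGA CCG CTT — ATG at 31, stop TGA at 46 → 18 nt.
Frame -2: ATT GCA TTT GAA ACT CAT GAT ATC CGC CTA TGG CCC CCG CTC GCT GAA AAT GAC CGC TTA — no ATG→stop ORF.
Frame -3: TTG CAT TTG AAA CTC ATG ATA TCC GCC TAT GGC CCC CGC TCG CTG AAA ATG ACC GCT TAG — ATG at 18, stop TAG at 60 → 45 nt; ATG at 51, stop TAG at 60 → 12 nt.
Longest: frame -3, positions 18–62, 45 nt = 15 codons = 14 aa. → 45 nucleotides.

45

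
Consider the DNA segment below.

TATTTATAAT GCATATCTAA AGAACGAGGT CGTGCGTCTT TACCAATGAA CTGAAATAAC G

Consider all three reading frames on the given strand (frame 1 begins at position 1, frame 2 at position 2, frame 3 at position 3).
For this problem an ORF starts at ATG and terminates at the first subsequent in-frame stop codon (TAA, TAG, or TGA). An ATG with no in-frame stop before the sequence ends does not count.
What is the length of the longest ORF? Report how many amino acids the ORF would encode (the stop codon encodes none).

Frame 1: TAT TTA TAA TGC ATA TCT AAA GAA CGA GGT CGT GCG TCT TTA CCA ATG AAC TGA AAT AAC — ATG at 46, stop TGA at 52 → 9 nt.
Frame 2: ATT TAT AAT GCA TAT CTA AAG AAC GAG GTC GTG CGT CTT TAC CAA TGA ACT GAA ATA ACG — no ATG→stop ORF.
Frame 3: TTT ATA ATG CAT ATC TAA AGA ACG AGG TCG TGC GTC TTT ACC AAT GAA CTG AAA TAA — ATG at 9, stop TAA at 18 → 12 nt.
Longest: frame 3, positions 9–20, 12 nt = 4 codons = 3 aa. → 3 amino acids.

3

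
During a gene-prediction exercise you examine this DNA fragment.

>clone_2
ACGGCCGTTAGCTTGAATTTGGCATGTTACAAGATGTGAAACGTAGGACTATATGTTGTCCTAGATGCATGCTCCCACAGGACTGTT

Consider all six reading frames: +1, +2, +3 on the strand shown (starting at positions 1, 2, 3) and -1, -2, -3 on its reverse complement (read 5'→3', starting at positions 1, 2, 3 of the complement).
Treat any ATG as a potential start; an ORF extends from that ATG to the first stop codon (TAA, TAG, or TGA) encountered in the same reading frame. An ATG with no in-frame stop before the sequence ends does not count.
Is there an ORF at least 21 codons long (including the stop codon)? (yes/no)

Reverse complement (5'→3'): AACAGTCCTGTGGGAGCATGCATCTAGGACAACATATAGTCCTACGTTTCACATCTTGTAACATGCCAAATTCAAGCTAACGGCCGT
Frame +1: ACG GCC GTT AGC TTG AAT TTG GCA TGT TAC AAG ATG TGA AAC GTA GGA CTA TAT GTT GTC CTA GAT GCA TGC TCC CAC AGG ACT GTT — ATG at 34, stop TGA at 37 → 6 nt.
Frame +2: CGG CCG TTA GCT TGA ATT TGG CAT GTT ACA AGA TGT GAA ACG TAG GAC TAT ATG TTG TCC TAG ATG CAT GCT CCC ACA GGA CTG — ATG at 53, stop TAG at 62 → 12 nt.
Frame +3: GGC CGT TAG CTT GAA TTT GGC ATG TTA CAA GAT GTG AAA CGT AGG ACT ATA TGT TGT CCT AGA TGC ATG CTC CCA CAG GAC TGT — no ATG→stop ORF.
Frame -1: AAC AGT CCT GTG GGA GCA TGC ATC TAG GAC AAC ATA TAG TCC TAC GTT TCA CAT CTT GTA ACA TGC CAA ATT CAA GCT AAC GGC CGT — no ATG→stop ORF.
Frame -2: ACA GTC CTG TGG GAG CAT GCA TCT AGG ACA ACA TAT AGT CCT ACG TTT CAC ATC TTG TAA CAT GCC AAA TTC AAG CTA ACG GCC — no ATG→stop ORF.
Frame -3: CAG TCC TGT GGG AGC ATG CAT CTA GGA CAA CAT ATA GTC CTA CGT TTC ACA TCT TGT AAC ATG CCA AAT TCA AGC TAA CGG CCG — ATG at 18, stop TAA at 78 → 63 nt; ATG at 63, stop TAA at 78 → 18 nt.
Frame -3 has an ORF of 21 codons (positions 18–80) ≥ 21, so yes.

yes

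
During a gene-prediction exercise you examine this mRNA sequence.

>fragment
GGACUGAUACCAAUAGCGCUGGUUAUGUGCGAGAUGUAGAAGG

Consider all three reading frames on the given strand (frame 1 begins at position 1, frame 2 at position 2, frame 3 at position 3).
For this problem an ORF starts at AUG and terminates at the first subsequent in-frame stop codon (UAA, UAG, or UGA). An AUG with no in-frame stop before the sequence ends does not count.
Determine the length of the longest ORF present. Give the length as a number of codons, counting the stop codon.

5

Frame 1: GGA CUG AUA CCA AUA GCG CUG GUU AUG UGC GAG AUG UAG AAG — AUG at 25, stop UAG at 37 → 15 nt; AUG at 34, stop UAG at 37 → 6 nt.
Frame 2: GAC UGA UAC CAA UAG CGC UGG UUA UGU GCG AGA UGU AGA AGG — no AUG→stop ORF.
Frame 3: ACU GAU ACC AAU AGC GCU GGU UAU GUG CGA GAU GUA GAA — no AUG→stop ORF.
Longest: frame 1, positions 25–39, 15 nt = 5 codons = 4 aa. → 5 codons.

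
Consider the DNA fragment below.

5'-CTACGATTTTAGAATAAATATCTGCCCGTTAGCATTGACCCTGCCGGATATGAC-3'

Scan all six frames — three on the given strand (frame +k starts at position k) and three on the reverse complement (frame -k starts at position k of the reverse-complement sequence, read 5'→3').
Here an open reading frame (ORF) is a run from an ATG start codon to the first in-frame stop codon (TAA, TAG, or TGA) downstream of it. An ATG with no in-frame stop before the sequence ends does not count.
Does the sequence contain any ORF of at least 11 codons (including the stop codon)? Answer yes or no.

Reverse complement (5'→3'): GTCATATCCGGCAGGGTCAATGCTAACGGGCAGATATTTATTCTAAAATCGTAG
Frame +1: CTA CGA TTT TAG AAT AAA TAT CTG CCC GTT AGC ATT GAC CCT GCC GGA TAT GAC — no ATG→stop ORF.
Frame +2: TAC GAT TTT AGA ATA AAT ATC TGC CCG TTA GCA TTG ACC CTG CCG GAT ATG — no ATG→stop ORF.
Frame +3: ACG ATT TTA GAA TAA ATA TCT GCC CGT TAG CAT TGA CCC TGC CGG ATA TGA — no ATG→stop ORF.
Frame -1: GTC ATA TCC GGC AGG GTC AAT GCT AAC GGG CAG ATA TTT ATT CTA AAA TCG TAG — no ATG→stop ORF.
Frame -2: TCA TAT CCG GCA GGG TCA ATG CTA ACG GGC AGA TAT TTA TTC TAA AAT CGT — ATG at 20, stop TAA at 44 → 27 nt.
Frame -3: CAT ATC CGG CAG GGT CAA TGC TAA CGG GCA GAT ATT TAT TCT AAA ATC GTA — no ATG→stop ORF.
Largest ORF found is 9 codons < 11, so no.

no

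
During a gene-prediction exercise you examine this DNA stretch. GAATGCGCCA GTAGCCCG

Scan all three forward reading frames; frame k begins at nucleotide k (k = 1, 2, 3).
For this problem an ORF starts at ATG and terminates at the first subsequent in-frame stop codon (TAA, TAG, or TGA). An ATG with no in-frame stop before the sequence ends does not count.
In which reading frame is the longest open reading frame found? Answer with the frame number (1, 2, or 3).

Frame 1: GAA TGC GCC AGT AGC CCG — no ATG→stop ORF.
Frame 2: AAT GCG CCA GTA GCC — no ATG→stop ORF.
Frame 3: ATG CGC CAG TAG CCC — ATG at 3, stop TAG at 12 → 12 nt.
Longest ORF is 12 nt in frame 3 (positions 3–14).

3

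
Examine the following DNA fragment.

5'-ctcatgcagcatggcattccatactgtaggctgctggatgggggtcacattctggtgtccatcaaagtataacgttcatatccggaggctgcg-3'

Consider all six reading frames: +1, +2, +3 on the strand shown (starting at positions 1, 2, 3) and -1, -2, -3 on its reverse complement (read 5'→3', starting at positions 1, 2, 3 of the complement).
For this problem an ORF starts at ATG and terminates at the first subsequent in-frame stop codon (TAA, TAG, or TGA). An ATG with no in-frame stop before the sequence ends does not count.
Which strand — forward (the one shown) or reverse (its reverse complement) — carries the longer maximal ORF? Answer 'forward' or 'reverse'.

Reverse complement (5'→3'): CGCAGCCTCCGGATATGAACGTTATACTTTGATGGACACCAGAATGTGACCCCCATCCAGCAGCCTACAGTATGGAATGCCATGCTGCATGAG
Frame +1: CTC ATG CAG CAT GGC ATT CCA TAC TGT AGG CTG CTG GAT GGG GGT CAC ATT CTG GTG TCC ATC AAA GTA TAA CGT TCA TAT CCG GAG GCT GCG — ATG at 4, stop TAA at 70 → 69 nt.
Frame +2: TCA TGC AGC ATG GCA TTC CAT ACT GTA GGC TGC TGG ATG GGG GTC ACA TTC TGG TGT CCA TCA AAG TAT AAC GTT CAT ATC CGG AGG CTG — no ATG→stop ORF.
Frame +3: CAT GCA GCA TGG CAT TCC ATA CTG TAG GCT GCT GGA TGG GGG TCA CAT TCT GGT GTC CAT CAA AGT ATA ACG TTC ATA TCC GGA GGC TGC — no ATG→stop ORF.
Frame -1: CGC AGC CTC CGG ATA TGA ACG TTA TAC TTT GAT GGA CAC CAG AAT GTG ACC CCC ATC CAG CAG CCT ACA GTA TGG AAT GCC ATG CTG CAT GAG — no ATG→stop ORF.
Frame -2: GCA GCC TCC GGA TAT GAA CGT TAT ACT TTG ATG GAC ACC AGA ATG TGA CCC CCA TCC AGC AGC CTA CAG TAT GGA ATG CCA TGC TGC ATG — ATG at 32, stop TGA at 47 → 18 nt; ATG at 44, stop TGA at 47 → 6 nt.
Frame -3: CAG CCT CCG GAT ATG AAC GTT ATA CTT TGA TGG ACA CCA GAA TGT GAC CCC CAT CCA GCA GCC TAC AGT ATG GAA TGC CAT GCT GCA TGA — ATG at 15, stop TGA at 30 → 18 nt; ATG at 72, stop TGA at 90 → 21 nt.
Forward-strand max 69 nt; reverse-strand max 21 nt. The forward strand has the longer ORF.

forward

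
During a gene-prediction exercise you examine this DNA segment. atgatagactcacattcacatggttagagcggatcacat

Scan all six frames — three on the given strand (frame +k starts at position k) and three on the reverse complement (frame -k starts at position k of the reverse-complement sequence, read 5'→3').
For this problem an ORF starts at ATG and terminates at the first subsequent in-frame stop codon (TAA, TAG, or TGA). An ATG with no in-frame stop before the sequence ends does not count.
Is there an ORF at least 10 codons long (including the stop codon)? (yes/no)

Reverse complement (5'→3'): ATGTGATCCGCTCTAACCATGTGAATGTGAGTCTATCAT
Frame +1: ATG ATA GAC TCA CAT TCA CAT GGT TAG AGC GGA TCA CAT — ATG at 1, stop TAG at 25 → 27 nt.
Frame +2: TGA TAG ACT CAC ATT CAC ATG GTT AGA GCG GAT CAC — no ATG→stop ORF.
Frame +3: GAT AGA CTC ACA TTC ACA TGG TTA GAG CGG ATC ACA — no ATG→stop ORF.
Frame -1: ATG TGA TCC GCT CTA ACC ATG TGA ATG TGA GTC TAT CAT — ATG at 1, stop TGA at 4 → 6 nt; ATG at 19, stop TGA at 22 → 6 nt; ATG at 25, stop TGA at 28 → 6 nt.
Frame -2: TGT GAT CCG CTC TAA CCA TGT GAA TGT GAG TCT ATC — no ATG→stop ORF.
Frame -3: GTG ATC CGC TCT AAC CAT GTG AAT GTG AGT CTA TCA — no ATG→stop ORF.
Largest ORF found is 9 codons < 10, so no.

no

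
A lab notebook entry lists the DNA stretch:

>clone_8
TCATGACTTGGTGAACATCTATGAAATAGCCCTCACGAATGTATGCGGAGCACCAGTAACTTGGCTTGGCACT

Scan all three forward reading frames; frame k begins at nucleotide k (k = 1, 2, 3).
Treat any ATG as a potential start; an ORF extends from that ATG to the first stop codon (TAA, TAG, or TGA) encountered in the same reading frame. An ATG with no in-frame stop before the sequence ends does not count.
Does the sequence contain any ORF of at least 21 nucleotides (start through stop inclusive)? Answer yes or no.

yes

Frame 1: TCA TGA CTT GGT GAA CAT CTA TGA AAT AGC CCT CAC GAA TGT ATG CGG AGC ACC AGT AAC TTG GCT TGG CAC — no ATG→stop ORF.
Frame 2: CAT GAC TTG GTG AAC ATC TAT GAA ATA GCC CTC ACG AAT GTA TGC GGA GCA CCA GTA ACT TGG CTT GGC ACT — no ATG→stop ORF.
Frame 3: ATG ACT TGG TGA ACA TCT ATG AAA TAG CCC TCA CGA ATG TAT GCG GAG CAC CAG TAA CTT GGC TTG GCA — ATG at 3, stop TGA at 12 → 12 nt; ATG at 21, stop TAG at 27 → 9 nt; ATG at 39, stop TAA at 57 → 21 nt.
Frame 3 has an ORF of 21 nucleotides (positions 39–59) ≥ 21, so yes.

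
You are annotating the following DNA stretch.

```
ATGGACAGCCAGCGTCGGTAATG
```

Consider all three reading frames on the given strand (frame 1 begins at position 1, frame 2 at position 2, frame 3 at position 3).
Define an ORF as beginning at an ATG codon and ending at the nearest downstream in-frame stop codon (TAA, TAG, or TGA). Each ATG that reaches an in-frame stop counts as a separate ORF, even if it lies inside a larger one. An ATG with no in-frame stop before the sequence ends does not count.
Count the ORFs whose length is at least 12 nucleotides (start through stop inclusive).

1

Frame 1: ATG GAC AGC CAG CGT CGG TAA — ATG at 1, stop TAA at 19 → 21 nt.
Frame 2: TGG ACA GCC AGC GTC GGT AAT — no ATG→stop ORF.
Frame 3: GGA CAG CCA GCG TCG GTA ATG — no ATG→stop ORF.
ORFs ≥ 12 nucleotides: frame 1 1–21 (21 nucleotides). Count = 1.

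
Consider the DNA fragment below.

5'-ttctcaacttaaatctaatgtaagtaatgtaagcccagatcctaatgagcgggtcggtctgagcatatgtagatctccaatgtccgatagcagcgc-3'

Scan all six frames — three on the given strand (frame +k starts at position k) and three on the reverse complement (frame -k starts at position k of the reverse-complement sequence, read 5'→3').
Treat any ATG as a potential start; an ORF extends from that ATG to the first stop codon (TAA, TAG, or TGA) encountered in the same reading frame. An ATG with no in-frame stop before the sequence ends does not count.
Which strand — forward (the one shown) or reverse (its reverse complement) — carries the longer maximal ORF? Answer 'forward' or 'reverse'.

reverse

Reverse complement (5'→3'): GCGCTGCTATCGGACATTGGAGATCTACATATGCTCAGACCGACCCGCTCATTAGGATCTGGGCTTACATTACTTACATTAGATTTAAGTTGAGAA
Frame +1: TTC TCA ACT TAA ATC TAA TGT AAG TAA TGT AAG CCC AGA TCC TAA TGA GCG GGT CGG TCT GAG CAT ATG TAG ATC TCC AAT GTC CGA TAG CAG CGC — ATG at 67, stop TAG at 70 → 6 nt.
Frame +2: TCT CAA CTT AAA TCT AAT GTA AGT AAT GTA AGC CCA GAT CCT AAT GAG CGG GTC GGT CTG AGC ATA TGT AGA TCT CCA ATG TCC GAT AGC AGC — no ATG→stop ORF.
Frame +3: CTC AAC TTA AAT CTA ATG TAA GTA ATG TAA GCC CAG ATC CTA ATG AGC GGG TCG GTC TGA GCA TAT GTA GAT CTC CAA TGT CCG ATA GCA GCG — ATG at 18, stop TAA at 21 → 6 nt; ATG at 27, stop TAA at 30 → 6 nt; ATG at 45, stop TGA at 60 → 18 nt.
Frame -1: GCG CTG CTA TCG GAC ATT GGA GAT CTA CAT ATG CTC AGA CCG ACC CGC TCA TTA GGA TCT GGG CTT ACA TTA CTT ACA TTA GAT TTA AGT TGA GAA — ATG at 31, stop TGA at 91 → 63 nt.
Frame -2: CGC TGC TAT CGG ACA TTG GAG ATC TAC ATA TGC TCA GAC CGA CCC GCT CAT TAG GAT CTG GGC TTA CAT TAC TTA CAT TAG ATT TAA GTT GAG — no ATG→stop ORF.
Frame -3: GCT GCT ATC GGA CAT TGG AGA TCT ACA TAT GCT CAG ACC GAC CCG CTC ATT AGG ATC TGG GCT TAC ATT ACT TAC ATT AGA TTT AAG TTG AGA — no ATG→stop ORF.
Forward-strand max 18 nt; reverse-strand max 63 nt. The reverse strand has the longer ORF.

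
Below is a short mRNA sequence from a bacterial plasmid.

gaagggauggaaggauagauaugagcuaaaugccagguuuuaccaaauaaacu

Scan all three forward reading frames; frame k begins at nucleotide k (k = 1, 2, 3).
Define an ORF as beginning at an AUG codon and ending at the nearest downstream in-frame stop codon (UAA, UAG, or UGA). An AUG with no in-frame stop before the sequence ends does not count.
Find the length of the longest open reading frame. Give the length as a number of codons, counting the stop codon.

Frame 1: GAA GGG AUG GAA GGA UAG AUA UGA GCU AAA UGC CAG GUU UUA CCA AAU AAA — AUG at 7, stop UAG at 16 → 12 nt.
Frame 2: AAG GGA UGG AAG GAU AGA UAU GAG CUA AAU GCC AGG UUU UAC CAA AUA AAC — no AUG→stop ORF.
Frame 3: AGG GAU GGA AGG AUA GAU AUG AGC UAA AUG CCA GGU UUU ACC AAA UAA ACU — AUG at 21, stop UAA at 27 → 9 nt; AUG at 30, stop UAA at 48 → 21 nt.
Longest: frame 3, positions 30–50, 21 nt = 7 codons = 6 aa. → 7 codons.

7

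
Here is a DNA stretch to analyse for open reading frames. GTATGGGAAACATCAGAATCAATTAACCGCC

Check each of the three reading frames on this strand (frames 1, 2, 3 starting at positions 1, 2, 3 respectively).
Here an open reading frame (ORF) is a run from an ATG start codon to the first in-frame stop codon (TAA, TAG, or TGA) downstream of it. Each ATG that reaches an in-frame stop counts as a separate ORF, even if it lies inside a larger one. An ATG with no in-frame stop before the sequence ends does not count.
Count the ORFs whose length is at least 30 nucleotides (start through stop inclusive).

Frame 1: GTA TGG GAA ACA TCA GAA TCA ATT AAC CGC — no ATG→stop ORF.
Frame 2: TAT GGG AAA CAT CAG AAT CAA TTA ACC GCC — no ATG→stop ORF.
Frame 3: ATG GGA AAC ATC AGA ATC AAT TAA CCG — ATG at 3, stop TAA at 24 → 24 nt.
No ORF reaches 30 nucleotides. Count = 0.

0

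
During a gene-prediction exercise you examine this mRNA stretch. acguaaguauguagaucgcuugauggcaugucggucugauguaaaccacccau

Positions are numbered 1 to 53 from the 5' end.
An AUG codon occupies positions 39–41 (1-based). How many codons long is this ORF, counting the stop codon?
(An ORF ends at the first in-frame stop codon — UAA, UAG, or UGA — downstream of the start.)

2

Codons from position 39: AUG (39–41), UAA (42–44).
UAA is the first in-frame stop; that's 2 codons including the stop.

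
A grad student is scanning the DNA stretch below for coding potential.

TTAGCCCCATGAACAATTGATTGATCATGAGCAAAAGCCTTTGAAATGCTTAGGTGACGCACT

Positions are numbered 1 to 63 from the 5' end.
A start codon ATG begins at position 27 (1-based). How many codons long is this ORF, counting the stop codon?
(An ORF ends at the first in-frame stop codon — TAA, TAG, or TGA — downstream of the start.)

6

Codons from position 27: ATG (27–29), AGC (30–32), AAA (33–35), AGC (36–38), CTT (39–41), TGA (42–44).
TGA is the first in-frame stop; that's 6 codons including the stop.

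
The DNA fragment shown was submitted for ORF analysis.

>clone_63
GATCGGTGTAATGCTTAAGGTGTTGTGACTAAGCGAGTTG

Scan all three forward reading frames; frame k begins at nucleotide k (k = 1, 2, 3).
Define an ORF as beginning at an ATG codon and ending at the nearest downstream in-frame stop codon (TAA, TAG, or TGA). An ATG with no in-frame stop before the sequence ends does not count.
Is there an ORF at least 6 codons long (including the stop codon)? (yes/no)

Frame 1: GAT CGG TGT AAT GCT TAA GGT GTT GTG ACT AAG CGA GTT — no ATG→stop ORF.
Frame 2: ATC GGT GTA ATG CTT AAG GTG TTG TGA CTA AGC GAG TTG — ATG at 11, stop TGA at 26 → 18 nt.
Frame 3: TCG GTG TAA TGC TTA AGG TGT TGT GAC TAA GCG AGT — no ATG→stop ORF.
Frame 2 has an ORF of 6 codons (positions 11–28) ≥ 6, so yes.

yes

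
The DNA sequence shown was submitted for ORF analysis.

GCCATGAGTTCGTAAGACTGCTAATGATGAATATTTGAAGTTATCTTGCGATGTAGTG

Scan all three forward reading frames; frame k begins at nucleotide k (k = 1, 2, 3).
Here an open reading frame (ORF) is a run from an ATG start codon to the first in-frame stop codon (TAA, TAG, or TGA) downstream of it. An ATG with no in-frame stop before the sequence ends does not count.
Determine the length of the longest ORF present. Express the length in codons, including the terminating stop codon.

5

Frame 1: GCC ATG AGT TCG TAA GAC TGC TAA TGA TGA ATA TTT GAA GTT ATC TTG CGA TGT AGT — ATG at 4, stop TAA at 13 → 12 nt.
Frame 2: CCA TGA GTT CGT AAG ACT GCT AAT GAT GAA TAT TTG AAG TTA TCT TGC GAT GTA GTG — no ATG→stop ORF.
Frame 3: CAT GAG TTC GTA AGA CTG CTA ATG ATG AAT ATT TGA AGT TAT CTT GCG ATG TAG — ATG at 24, stop TGA at 36 → 15 nt; ATG at 27, stop TGA at 36 → 12 nt; ATG at 51, stop TAG at 54 → 6 nt.
Longest: frame 3, positions 24–38, 15 nt = 5 codons = 4 aa. → 5 codons.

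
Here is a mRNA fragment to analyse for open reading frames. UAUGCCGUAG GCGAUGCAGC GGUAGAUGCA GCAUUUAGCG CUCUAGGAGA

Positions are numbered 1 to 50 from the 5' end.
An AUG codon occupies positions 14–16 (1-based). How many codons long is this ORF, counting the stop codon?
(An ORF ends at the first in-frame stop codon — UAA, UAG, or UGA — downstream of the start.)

4

Codons from position 14: AUG (14–16), CAG (17–19), CGG (20–22), UAG (23–25).
UAG is the first in-frame stop; that's 4 codons including the stop.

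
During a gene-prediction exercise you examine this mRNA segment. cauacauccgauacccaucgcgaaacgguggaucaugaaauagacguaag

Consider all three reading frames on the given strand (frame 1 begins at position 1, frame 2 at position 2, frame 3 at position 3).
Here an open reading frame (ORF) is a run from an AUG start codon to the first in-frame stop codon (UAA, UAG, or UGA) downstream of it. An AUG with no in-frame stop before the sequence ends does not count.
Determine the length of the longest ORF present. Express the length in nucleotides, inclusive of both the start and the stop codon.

Frame 1: CAU ACA UCC GAU ACC CAU CGC GAA ACG GUG GAU CAU GAA AUA GAC GUA — no AUG→stop ORF.
Frame 2: AUA CAU CCG AUA CCC AUC GCG AAA CGG UGG AUC AUG AAA UAG ACG UAA — AUG at 35, stop UAG at 41 → 9 nt.
Frame 3: UAC AUC CGA UAC CCA UCG CGA AAC GGU GGA UCA UGA AAU AGA CGU AAG — no AUG→stop ORF.
Longest: frame 2, positions 35–43, 9 nt = 3 codons = 2 aa. → 9 nucleotides.

9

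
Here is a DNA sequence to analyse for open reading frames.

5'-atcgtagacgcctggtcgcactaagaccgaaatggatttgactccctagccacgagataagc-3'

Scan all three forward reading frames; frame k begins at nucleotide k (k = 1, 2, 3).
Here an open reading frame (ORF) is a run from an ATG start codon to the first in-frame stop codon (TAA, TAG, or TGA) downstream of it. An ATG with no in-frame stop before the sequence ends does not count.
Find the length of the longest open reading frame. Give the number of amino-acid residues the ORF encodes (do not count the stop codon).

Frame 1: ATC GTA GAC GCC TGG TCG CAC TAA GAC CGA AAT GGA TTT GAC TCC CTA GCC ACG AGA TAA — no ATG→stop ORF.
Frame 2: TCG TAG ACG CCT GGT CGC ACT AAG ACC GAA ATG GAT TTG ACT CCC TAG CCA CGA GAT AAG — ATG at 32, stop TAG at 47 → 18 nt.
Frame 3: CGT AGA CGC CTG GTC GCA CTA AGA CCG AAA TGG ATT TGA CTC CCT AGC CAC GAG ATA AGC — no ATG→stop ORF.
Longest: frame 2, positions 32–49, 18 nt = 6 codons = 5 aa. → 5 amino acids.

5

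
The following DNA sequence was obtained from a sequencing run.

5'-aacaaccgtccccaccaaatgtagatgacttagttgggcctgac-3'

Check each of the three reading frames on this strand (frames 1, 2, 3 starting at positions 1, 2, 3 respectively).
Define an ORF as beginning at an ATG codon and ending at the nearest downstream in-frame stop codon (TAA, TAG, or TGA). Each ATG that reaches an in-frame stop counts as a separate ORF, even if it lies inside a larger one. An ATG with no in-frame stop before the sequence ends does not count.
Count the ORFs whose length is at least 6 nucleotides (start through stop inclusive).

Frame 1: AAC AAC CGT CCC CAC CAA ATG TAG ATG ACT TAG TTG GGC CTG — ATG at 19, stop TAG at 22 → 6 nt; ATG at 25, stop TAG at 31 → 9 nt.
Frame 2: ACA ACC GTC CCC ACC AAA TGT AGA TGA CTT AGT TGG GCC TGA — no ATG→stop ORF.
Frame 3: CAA CCG TCC CCA CCA AAT GTA GAT GAC TTA GTT GGG CCT GAC — no ATG→stop ORF.
ORFs ≥ 6 nucleotides: frame 1 19–24 (6 nucleotides), frame 1 25–33 (9 nucleotides). Count = 2.

2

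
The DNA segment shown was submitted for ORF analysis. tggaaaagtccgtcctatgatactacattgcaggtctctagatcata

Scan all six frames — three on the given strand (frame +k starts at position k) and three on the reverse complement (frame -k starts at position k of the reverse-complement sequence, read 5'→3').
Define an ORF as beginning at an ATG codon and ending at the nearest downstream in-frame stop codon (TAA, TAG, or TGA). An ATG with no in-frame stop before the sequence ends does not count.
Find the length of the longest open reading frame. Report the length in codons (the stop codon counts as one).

Reverse complement (5'→3'): TATGATCTAGAGACCTGCAATGTAGTATCATAGGACGGACTTTTCCA
Frame +1: TGG AAA AGT CCG TCC TAT GAT ACT ACA TTG CAG GTC TCT AGA TCA — no ATG→stop ORF.
Frame +2: GGA AAA GTC CGT CCT ATG ATA CTA CAT TGC AGG TCT CTA GAT CAT — no ATG→stop ORF.
Frame +3: GAA AAG TCC GTC CTA TGA TAC TAC ATT GCA GGT CTC TAG ATC ATA — no ATG→stop ORF.
Frame -1: TAT GAT CTA GAG ACC TGC AAT GTA GTA TCA TAG GAC GGA CTT TTC — no ATG→stop ORF.
Frame -2: ATG ATC TAG AGA CCT GCA ATG TAG TAT CAT AGG ACG GAC TTT TCC — ATG at 2, stop TAG at 8 → 9 nt; ATG at 20, stop TAG at 23 → 6 nt.
Frame -3: TGA TCT AGA GAC CTG CAA TGT AGT ATC ATA GGA CGG ACT TTT CCA — no ATG→stop ORF.
Longest: frame -2, positions 2–10, 9 nt = 3 codons = 2 aa. → 3 codons.

3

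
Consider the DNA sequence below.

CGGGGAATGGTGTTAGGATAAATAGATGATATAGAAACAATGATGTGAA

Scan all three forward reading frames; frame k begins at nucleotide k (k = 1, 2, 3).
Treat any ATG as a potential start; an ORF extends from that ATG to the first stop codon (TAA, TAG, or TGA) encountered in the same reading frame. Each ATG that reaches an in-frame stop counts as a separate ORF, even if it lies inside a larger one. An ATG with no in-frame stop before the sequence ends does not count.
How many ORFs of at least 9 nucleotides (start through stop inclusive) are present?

3

Frame 1: CGG GGA ATG GTG TTA GGA TAA ATA GAT GAT ATA GAA ACA ATG ATG TGA — ATG at 7, stop TAA at 19 → 15 nt; ATG at 40, stop TGA at 46 → 9 nt; ATG at 43, stop TGA at 46 → 6 nt.
Frame 2: GGG GAA TGG TGT TAG GAT AAA TAG ATG ATA TAG AAA CAA TGA TGT GAA — ATG at 26, stop TAG at 32 → 9 nt.
Frame 3: GGG AAT GGT GTT AGG ATA AAT AGA TGA TAT AGA AAC AAT GAT GTG — no ATG→stop ORF.
ORFs ≥ 9 nucleotides: frame 1 7–21 (15 nucleotides), frame 1 40–48 (9 nucleotides), frame 2 26–34 (9 nucleotides). Count = 3.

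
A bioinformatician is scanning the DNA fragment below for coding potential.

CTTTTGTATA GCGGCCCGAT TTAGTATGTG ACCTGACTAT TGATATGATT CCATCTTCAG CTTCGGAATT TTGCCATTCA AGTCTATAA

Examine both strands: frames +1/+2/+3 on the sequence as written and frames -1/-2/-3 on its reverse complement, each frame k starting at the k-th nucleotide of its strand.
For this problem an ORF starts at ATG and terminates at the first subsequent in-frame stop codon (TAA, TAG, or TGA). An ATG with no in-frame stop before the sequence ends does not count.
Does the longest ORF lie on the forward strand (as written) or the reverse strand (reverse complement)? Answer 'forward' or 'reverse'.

Reverse complement (5'→3'): TTATAGACTTGAATGGCAAAATTCCGAAGCTGAAGATGGAATCATATCAATAGTCAGGTCACATACTAAATCGGGCCGCTATACAAAAG
Frame +1: CTT TTG TAT AGC GGC CCG ATT TAG TAT GTG ACC TGA CTA TTG ATA TGA TTC CAT CTT CAG CTT CGG AAT TTT GCC ATT CAA GTC TAT — no ATG→stop ORF.
Frame +2: TTT TGT ATA GCG GCC CGA TTT AGT ATG TGA CCT GAC TAT TGA TAT GAT TCC ATC TTC AGC TTC GGA ATT TTG CCA TTC AAG TCT ATA — ATG at 26, stop TGA at 29 → 6 nt.
Frame +3: TTT GTA TAG CGG CCC GAT TTA GTA TGT GAC CTG ACT ATT GAT ATG ATT CCA TCT TCA GCT TCG GAA TTT TGC CAT TCA AGT CTA TAA — ATG at 45, stop TAA at 87 → 45 nt.
Frame -1: TTA TAG ACT TGA ATG GCA AAA TTC CGA AGC TGA AGA TGG AAT CAT ATC AAT AGT CAG GTC ACA TAC TAA ATC GGG CCG CTA TAC AAA — ATG at 13, stop TGA at 31 → 21 nt.
Frame -2: TAT AGA CTT GAA TGG CAA AAT TCC GAA GCT GAA GAT GGA ATC ATA TCA ATA GTC AGG TCA CAT ACT AAA TCG GGC CGC TAT ACA AAA — no ATG→stop ORF.
Frame -3: ATA GAC TTG AAT GGC AAA ATT CCG AAG CTG AAG ATG GAA TCA TAT CAA TAG TCA GGT CAC ATA CTA AAT CGG GCC GCT ATA CAA AAG — ATG at 36, stop TAG at 51 → 18 nt.
Forward-strand max 45 nt; reverse-strand max 21 nt. The forward strand has the longer ORF.

forward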